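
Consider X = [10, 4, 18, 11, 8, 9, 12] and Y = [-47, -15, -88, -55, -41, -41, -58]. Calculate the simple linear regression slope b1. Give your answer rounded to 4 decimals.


The sample means are xbar = 10.2857 and ybar = -49.2857.
Compute S_xx = 109.4286 and S_xy = -563.4286.
Slope b1 = S_xy / S_xx = -563.4286 / 109.4286 = -5.1488.

-5.1488


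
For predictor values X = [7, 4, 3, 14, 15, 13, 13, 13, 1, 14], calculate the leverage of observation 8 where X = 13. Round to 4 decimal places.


Compute xbar = 9.7000 with n = 10 observations.
SXX = 258.1000.
Leverage = 1/10 + (13 - 9.7000)^2/258.1000 = 0.1422.

0.1422


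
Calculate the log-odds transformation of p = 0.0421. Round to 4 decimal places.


Compute the odds: 0.0421/0.9579 = 0.0440.
Take the natural log: ln(0.0440) = -3.1247.

-3.1247


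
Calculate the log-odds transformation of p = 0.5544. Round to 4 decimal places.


1 - p = 0.4456.
p/(1-p) = 1.2442.
logit = ln(1.2442) = 0.2185.

0.2185


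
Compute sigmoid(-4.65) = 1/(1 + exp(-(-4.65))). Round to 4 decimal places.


First, exp(4.6500) = 104.5850.
Then sigma(z) = 1/(1 + 104.5850) = 0.0095.

0.0095


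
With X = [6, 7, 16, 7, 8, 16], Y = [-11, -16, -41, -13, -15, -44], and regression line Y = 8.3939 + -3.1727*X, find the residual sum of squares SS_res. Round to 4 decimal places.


Compute predicted values, then residuals = yi - yhat_i.
Residuals: [-0.3577, -2.1850, 1.3693, 0.8150, 1.9877, -1.6307].
SSres = sum(residual^2) = 14.0515.

14.0515


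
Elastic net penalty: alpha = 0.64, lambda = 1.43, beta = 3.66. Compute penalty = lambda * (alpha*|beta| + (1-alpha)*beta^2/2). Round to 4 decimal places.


Compute:
L1 = 0.64 * 3.66 = 2.3424.
L2 = 0.36 * 3.66^2 / 2 = 2.4112.
Penalty = 1.43 * (2.3424 + 2.4112) = 6.7977.

6.7977


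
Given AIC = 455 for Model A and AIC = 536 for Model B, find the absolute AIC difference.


Absolute difference = |455 - 536| = 81.
The model with lower AIC (A) is preferred.

81


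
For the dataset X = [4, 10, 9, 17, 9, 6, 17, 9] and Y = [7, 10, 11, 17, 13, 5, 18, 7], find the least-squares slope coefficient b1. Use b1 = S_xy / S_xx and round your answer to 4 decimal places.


First compute the means: xbar = 10.1250, ybar = 11.0000.
Then S_xx = sum((xi - xbar)^2) = 152.8750.
S_xy = sum((xi - xbar)(yi - ybar)) = 141.0000.
b1 = S_xy / S_xx = 141.0000 / 152.8750 = 0.9223.

0.9223


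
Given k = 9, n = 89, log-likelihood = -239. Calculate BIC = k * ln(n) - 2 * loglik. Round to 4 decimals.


ln(89) = 4.488636.
k * ln(n) = 9 * 4.488636 = 40.397724.
-2L = 478.
BIC = 40.397724 + 478 = 518.397724, which rounds to 518.3977.

518.3977


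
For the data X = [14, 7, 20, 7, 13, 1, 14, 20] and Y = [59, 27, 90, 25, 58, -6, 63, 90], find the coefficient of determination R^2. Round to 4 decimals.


After computing the OLS fit (b0=-9.5617, b1=5.0260):
SSres = 19.2922, SStot = 7799.5000.
R^2 = 1 - 19.2922/7799.5000 = 0.9975.

0.9975


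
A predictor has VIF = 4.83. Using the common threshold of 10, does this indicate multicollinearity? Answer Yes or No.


Check: VIF = 4.83 vs threshold = 10.
Since 4.83 < 10, the answer is No.

No


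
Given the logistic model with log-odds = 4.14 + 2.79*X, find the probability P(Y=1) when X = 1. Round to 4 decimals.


Linear predictor: z = 4.14 + 2.79 * 1 = 6.9300.
P = 1/(1 + exp(-6.9300)) = 1/(1 + 0.0010) = 0.9990.

0.9990


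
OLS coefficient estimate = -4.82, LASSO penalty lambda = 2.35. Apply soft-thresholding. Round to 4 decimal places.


Absolute value: |-4.82| = 4.82.
Compare to lambda = 2.35.
Since |beta| > lambda, coefficient = sign(beta)*(|beta| - lambda) = -2.4700.

-2.4700


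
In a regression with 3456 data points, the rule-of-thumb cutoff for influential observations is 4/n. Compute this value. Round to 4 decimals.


The threshold is 4/n.
4/3456 = 0.0012.

0.0012


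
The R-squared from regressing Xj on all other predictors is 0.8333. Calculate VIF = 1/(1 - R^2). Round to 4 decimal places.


VIF = 1 / (1 - 0.8333).
= 1 / 0.1667 = 5.9988.

5.9988


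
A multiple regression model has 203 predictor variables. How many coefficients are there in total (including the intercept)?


Total coefficients = number of predictors + 1 (for the intercept).
= 203 + 1 = 204.

204


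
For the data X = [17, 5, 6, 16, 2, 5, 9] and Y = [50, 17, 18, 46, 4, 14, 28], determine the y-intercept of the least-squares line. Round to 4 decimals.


The slope is b1 = 2.9341.
Sample means are xbar = 8.5714 and ybar = 25.2857.
Intercept: b0 = 25.2857 - (2.9341)(8.5714) = 0.1360.

0.1360


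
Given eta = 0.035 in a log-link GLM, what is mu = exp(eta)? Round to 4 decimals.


mu = exp(eta) = exp(0.035).
= 1.0356.

1.0356


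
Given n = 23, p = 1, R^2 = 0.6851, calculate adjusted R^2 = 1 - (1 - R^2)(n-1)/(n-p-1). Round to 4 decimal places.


Using the formula:
(1 - 0.6851) = 0.3149.
Multiply by 22/21: 0.3149 * 22 = 6.9278, then 6.9278 / 21 = 0.3299.
Adj R^2 = 1 - 0.3299 = 0.6701.

0.6701


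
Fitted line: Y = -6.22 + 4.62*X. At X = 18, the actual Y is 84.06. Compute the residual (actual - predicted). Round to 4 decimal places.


Predicted = -6.22 + 4.62 * 18 = 76.9400.
Residual = 84.06 - 76.9400 = 7.1200.

7.1200


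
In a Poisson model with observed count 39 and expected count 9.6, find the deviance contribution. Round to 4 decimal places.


y/mu = 39/9.6 = 4.062500 (approx.), and ln(39/9.6) = 1.401799.
y * ln(y/mu) = 39 * 1.401799 = 54.670161.
y - mu = 29.4.
D = 2 * (54.670161 - 29.4) = 50.540322, which rounds to 50.5403.

50.5403


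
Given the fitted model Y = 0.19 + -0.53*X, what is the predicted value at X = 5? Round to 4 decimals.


Plug X = 5 into Y = 0.19 + -0.53*X:
Y = 0.19 + -2.6500 = -2.4600.

-2.4600


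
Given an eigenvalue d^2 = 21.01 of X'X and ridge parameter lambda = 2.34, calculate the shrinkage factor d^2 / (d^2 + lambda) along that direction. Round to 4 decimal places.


d^2 + lambda = 21.01 + 2.34 = 23.3500.
Shrinkage factor = 21.01/23.3500 = 0.8998.

0.8998


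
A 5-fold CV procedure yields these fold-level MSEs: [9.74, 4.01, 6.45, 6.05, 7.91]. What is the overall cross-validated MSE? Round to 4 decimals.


Sum of fold MSEs = 34.1600.
Average = 34.1600 / 5 = 6.8320.

6.8320


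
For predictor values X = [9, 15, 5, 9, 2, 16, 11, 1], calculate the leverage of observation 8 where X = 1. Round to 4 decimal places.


n = 8, xbar = 8.5000.
SXX = sum((xi - xbar)^2) = 216.0000.
h = 1/8 + (1 - 8.5000)^2 / 216.0000 = 0.3854.

0.3854


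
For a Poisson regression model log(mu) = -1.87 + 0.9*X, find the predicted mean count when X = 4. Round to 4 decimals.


eta = -1.87 + 0.9 * 4 = 1.7300.
mu = exp(1.7300) = 5.6407.

5.6407


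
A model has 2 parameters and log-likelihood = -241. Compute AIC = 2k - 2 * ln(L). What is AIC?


Compute:
2k = 2*2 = 4.
-2*loglik = -2*(-241) = 482.
AIC = 4 + 482 = 486.

486


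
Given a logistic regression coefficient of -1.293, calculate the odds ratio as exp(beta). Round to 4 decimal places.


exp(-1.293) = 0.2744.
So the odds ratio is 0.2744.

0.2744


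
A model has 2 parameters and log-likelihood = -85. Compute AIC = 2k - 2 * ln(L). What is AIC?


AIC = 2k - 2*loglik = 2(2) - 2(-85).
= 4 + 170 = 174.

174


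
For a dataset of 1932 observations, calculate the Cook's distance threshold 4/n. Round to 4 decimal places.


Cook's distance cutoff = 4/n = 4/1932.
= 0.0021.

0.0021


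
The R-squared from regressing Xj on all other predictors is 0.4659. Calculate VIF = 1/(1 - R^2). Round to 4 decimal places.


Denominator: 1 - 0.4659 = 0.5341.
VIF = 1 / 0.5341 = 1.8723.

1.8723


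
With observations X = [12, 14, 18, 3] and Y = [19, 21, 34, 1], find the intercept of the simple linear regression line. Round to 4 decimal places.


The slope is b1 = 2.1180.
Sample means are xbar = 11.7500 and ybar = 18.7500.
Intercept: b0 = 18.7500 - (2.1180)(11.7500) = -6.1366.

-6.1366


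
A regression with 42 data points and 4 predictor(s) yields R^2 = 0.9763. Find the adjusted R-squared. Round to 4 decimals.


Using the formula:
(1 - 0.9763) = 0.0237.
Multiply by 41/37: 0.0237 * 41 = 0.9717, then 0.9717 / 37 = 0.0263.
Adj R^2 = 1 - 0.0263 = 0.9737.

0.9737


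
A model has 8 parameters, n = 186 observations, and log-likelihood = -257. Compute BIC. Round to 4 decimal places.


ln(186) = 5.225747.
k * ln(n) = 8 * 5.225747 = 41.805976.
-2L = 514.
BIC = 41.805976 + 514 = 555.805976, which rounds to 555.8060.

555.8060


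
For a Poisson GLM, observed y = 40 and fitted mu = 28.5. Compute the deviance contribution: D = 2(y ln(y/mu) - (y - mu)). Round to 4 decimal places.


y/mu = 40/28.5 = 1.403509 (approx.), and ln(40/28.5) = 0.338975.
y * ln(y/mu) = 40 * 0.338975 = 13.559000.
y - mu = 11.5.
D = 2 * (13.559000 - 11.5) = 4.118000, which rounds to 4.1180.

4.1180


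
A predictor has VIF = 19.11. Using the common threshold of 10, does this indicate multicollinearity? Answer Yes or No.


The threshold is 10.
VIF = 19.11 is >= 10.
Multicollinearity indication: Yes.

Yes


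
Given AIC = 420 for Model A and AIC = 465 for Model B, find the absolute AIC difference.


|AIC_A - AIC_B| = |420 - 465| = 45.
Model A is preferred (lower AIC).

45


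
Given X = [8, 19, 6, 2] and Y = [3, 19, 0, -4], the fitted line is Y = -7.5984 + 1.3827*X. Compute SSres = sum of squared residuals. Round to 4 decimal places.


Compute predicted values, then residuals = yi - yhat_i.
Residuals: [-0.4632, 0.3271, -0.6978, 0.8330].
SSres = sum(residual^2) = 1.5024.

1.5024


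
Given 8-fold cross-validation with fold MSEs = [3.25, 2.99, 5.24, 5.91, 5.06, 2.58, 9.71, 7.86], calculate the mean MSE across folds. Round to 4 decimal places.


Total MSE across folds = 42.6000.
CV-MSE = 42.6000/8 = 5.3250.

5.3250


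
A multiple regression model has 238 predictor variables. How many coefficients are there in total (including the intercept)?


Each predictor gets one coefficient, plus one intercept.
Total parameters = 238 + 1 = 239.

239


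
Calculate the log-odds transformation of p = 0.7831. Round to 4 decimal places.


The odds are p/(1-p) = 0.7831 / 0.2169 = 3.6104.
logit(p) = ln(3.6104) = 1.2838.

1.2838


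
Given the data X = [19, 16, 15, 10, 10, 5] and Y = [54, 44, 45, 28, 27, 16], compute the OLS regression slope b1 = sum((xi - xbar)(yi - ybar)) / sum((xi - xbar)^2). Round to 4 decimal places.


First compute the means: xbar = 12.5000, ybar = 35.6667.
Then S_xx = sum((xi - xbar)^2) = 129.5000.
S_xy = sum((xi - xbar)(yi - ybar)) = 360.0000.
b1 = S_xy / S_xx = 360.0000 / 129.5000 = 2.7799.

2.7799


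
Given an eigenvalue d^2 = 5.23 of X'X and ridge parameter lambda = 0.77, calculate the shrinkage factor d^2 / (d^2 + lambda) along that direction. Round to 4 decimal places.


d^2 + lambda = 5.23 + 0.77 = 6.0000.
Shrinkage factor = 5.23/6.0000 = 0.8717.

0.8717


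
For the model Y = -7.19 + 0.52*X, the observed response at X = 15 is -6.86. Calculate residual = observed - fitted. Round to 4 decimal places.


Fitted value at X = 15 is yhat = -7.19 + 0.52*15 = 0.6100.
Residual = -6.86 - 0.6100 = -7.4700.

-7.4700


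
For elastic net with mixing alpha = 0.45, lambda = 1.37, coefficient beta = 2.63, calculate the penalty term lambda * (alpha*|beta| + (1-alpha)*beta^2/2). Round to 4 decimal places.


alpha * |beta| = 0.45 * 2.63 = 1.1835.
(1-alpha) * beta^2/2 = 0.55 * 6.9169/2 = 1.9021.
Total = 1.37 * (1.1835 + 1.9021) = 4.2273.

4.2273


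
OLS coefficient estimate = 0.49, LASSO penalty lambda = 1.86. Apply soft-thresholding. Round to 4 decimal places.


Absolute value: |0.49| = 0.49.
Compare to lambda = 1.86.
Since |beta| <= lambda, the coefficient is set to 0.

0.0000


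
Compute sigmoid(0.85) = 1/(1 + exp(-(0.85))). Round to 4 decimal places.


exp(-0.8500) = 0.4274.
1 + exp(-z) = 1.4274.
sigmoid = 1/1.4274 = 0.7006.

0.7006


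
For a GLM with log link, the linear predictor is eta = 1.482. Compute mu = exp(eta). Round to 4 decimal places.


The inverse log link gives:
mu = exp(1.482) = 4.4017.

4.4017


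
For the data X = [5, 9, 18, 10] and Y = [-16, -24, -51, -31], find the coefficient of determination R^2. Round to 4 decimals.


Fit the OLS line: b0 = -1.8315, b1 = -2.7303.
SSres = 9.5281.
SStot = 673.0000.
R^2 = 1 - 9.5281/673.0000 = 0.9858.

0.9858


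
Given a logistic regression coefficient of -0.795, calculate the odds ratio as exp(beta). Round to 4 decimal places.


exp(-0.795) = 0.4516.
So the odds ratio is 0.4516.

0.4516


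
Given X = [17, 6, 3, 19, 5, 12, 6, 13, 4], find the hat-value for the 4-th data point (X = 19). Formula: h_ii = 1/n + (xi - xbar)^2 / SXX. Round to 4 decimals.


Mean of X: xbar = 9.4444.
SXX = 282.2222.
For X = 19: h = 1/9 + (19 - 9.4444)^2/282.2222 = 0.4346.

0.4346


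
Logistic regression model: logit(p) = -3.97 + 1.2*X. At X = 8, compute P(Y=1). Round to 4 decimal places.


z = -3.97 + 1.2 * 8 = 5.6300.
Sigmoid: P = 1 / (1 + exp(-5.6300)) = 0.9964.

0.9964


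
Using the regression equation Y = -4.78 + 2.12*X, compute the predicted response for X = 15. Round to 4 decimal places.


Plug X = 15 into Y = -4.78 + 2.12*X:
Y = -4.78 + 31.8000 = 27.0200.

27.0200


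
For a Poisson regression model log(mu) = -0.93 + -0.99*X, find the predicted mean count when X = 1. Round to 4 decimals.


Linear predictor: eta = -0.93 + (-0.99)(1) = -1.9200.
Expected count: mu = exp(-1.9200) = 0.1466.

0.1466


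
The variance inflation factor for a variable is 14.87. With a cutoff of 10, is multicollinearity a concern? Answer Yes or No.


Compare VIF = 14.87 to the threshold of 10.
14.87 >= 10, so the answer is Yes.

Yes


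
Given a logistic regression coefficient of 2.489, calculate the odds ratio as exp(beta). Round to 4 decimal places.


exp(2.489) = 12.0492.
So the odds ratio is 12.0492.

12.0492


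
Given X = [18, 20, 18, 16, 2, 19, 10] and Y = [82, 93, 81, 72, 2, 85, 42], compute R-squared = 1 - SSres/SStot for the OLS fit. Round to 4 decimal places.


After computing the OLS fit (b0=-7.9042, b1=4.9741):
SSres = 5.2582, SStot = 6275.4286.
R^2 = 1 - 5.2582/6275.4286 = 0.9992.

0.9992


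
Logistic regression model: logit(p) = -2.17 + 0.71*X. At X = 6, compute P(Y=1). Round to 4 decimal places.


Linear predictor: z = -2.17 + 0.71 * 6 = 2.0900.
P = 1/(1 + exp(-2.0900)) = 1/(1 + 0.1237) = 0.8899.

0.8899


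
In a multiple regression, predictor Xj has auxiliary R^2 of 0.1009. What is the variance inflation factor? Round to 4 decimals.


Using VIF = 1/(1 - R^2_j):
1 - 0.1009 = 0.8991.
VIF = 1.1122.

1.1122


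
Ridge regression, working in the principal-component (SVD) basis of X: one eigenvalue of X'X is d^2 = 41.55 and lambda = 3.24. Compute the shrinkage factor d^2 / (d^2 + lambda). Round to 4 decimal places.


Denominator = d^2 + lambda = 41.55 + 3.24 = 44.7900.
Shrinkage = 41.55 / 44.7900 = 0.9277.

0.9277


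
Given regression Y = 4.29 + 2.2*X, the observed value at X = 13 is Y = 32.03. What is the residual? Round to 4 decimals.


Fitted value at X = 13 is yhat = 4.29 + 2.2*13 = 32.8900.
Residual = 32.03 - 32.8900 = -0.8600.

-0.8600


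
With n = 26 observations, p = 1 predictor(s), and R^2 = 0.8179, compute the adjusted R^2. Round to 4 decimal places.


Using the formula:
(1 - 0.8179) = 0.1821.
Multiply by 25/24: 0.1821 * 25 = 4.5525, then 4.5525 / 24 = 0.1897.
Adj R^2 = 1 - 0.1897 = 0.8103.

0.8103


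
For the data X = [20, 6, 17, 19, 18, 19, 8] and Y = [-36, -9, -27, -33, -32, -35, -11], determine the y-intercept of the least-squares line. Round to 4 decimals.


The slope is b1 = -1.9642.
Sample means are xbar = 15.2857 and ybar = -26.1429.
Intercept: b0 = -26.1429 - (-1.9642)(15.2857) = 3.8811.

3.8811


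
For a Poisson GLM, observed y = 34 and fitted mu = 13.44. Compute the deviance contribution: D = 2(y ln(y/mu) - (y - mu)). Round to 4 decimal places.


First: ln(34/13.44) = 0.928125.
Then: 34 * 0.928125 = 31.556250.
y - mu = 34 - 13.44 = 20.56.
D = 2(31.556250 - 20.56) = 21.992500, which rounds to 21.9925.

21.9925


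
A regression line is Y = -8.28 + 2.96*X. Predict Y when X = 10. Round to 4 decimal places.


Substitute X = 10 into the equation:
Y = -8.28 + 2.96 * 10 = -8.28 + 29.6000 = 21.3200.

21.3200


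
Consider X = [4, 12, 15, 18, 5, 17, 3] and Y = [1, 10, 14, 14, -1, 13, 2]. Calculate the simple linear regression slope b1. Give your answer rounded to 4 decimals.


The sample means are xbar = 10.5714 and ybar = 7.5714.
Compute S_xx = 249.7143 and S_xy = 247.7143.
Slope b1 = S_xy / S_xx = 247.7143 / 249.7143 = 0.9920.

0.9920


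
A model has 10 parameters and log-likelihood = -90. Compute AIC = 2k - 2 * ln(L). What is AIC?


AIC = 2k - 2*loglik = 2(10) - 2(-90).
= 20 + 180 = 200.

200


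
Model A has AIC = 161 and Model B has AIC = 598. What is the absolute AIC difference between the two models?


Compute |161 - 598| = 437.
Model A has the smaller AIC.

437


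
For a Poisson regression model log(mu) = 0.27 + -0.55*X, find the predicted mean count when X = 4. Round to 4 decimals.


Linear predictor: eta = 0.27 + (-0.55)(4) = -1.9300.
Expected count: mu = exp(-1.9300) = 0.1451.

0.1451


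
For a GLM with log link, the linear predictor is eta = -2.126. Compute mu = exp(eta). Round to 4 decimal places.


The inverse log link gives:
mu = exp(-2.126) = 0.1193.

0.1193


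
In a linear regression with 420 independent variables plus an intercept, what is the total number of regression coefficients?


Including the intercept, the model has 420 predictor coefficients + 1 intercept.
Total = 421.

421


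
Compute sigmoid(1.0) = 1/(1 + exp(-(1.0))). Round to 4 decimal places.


First, exp(-1.0000) = 0.3679.
Then sigma(z) = 1/(1 + 0.3679) = 0.7311.

0.7311


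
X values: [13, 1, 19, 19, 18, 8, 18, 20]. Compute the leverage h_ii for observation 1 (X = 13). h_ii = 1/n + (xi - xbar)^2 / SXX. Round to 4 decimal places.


Mean of X: xbar = 14.5000.
SXX = 322.0000.
For X = 13: h = 1/8 + (13 - 14.5000)^2/322.0000 = 0.1320.

0.1320


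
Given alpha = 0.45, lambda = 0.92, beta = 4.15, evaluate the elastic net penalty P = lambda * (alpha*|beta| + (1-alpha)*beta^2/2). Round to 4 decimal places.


alpha * |beta| = 0.45 * 4.15 = 1.8675.
(1-alpha) * beta^2/2 = 0.55 * 17.2225/2 = 4.7362.
Total = 0.92 * (1.8675 + 4.7362) = 6.0754.

6.0754


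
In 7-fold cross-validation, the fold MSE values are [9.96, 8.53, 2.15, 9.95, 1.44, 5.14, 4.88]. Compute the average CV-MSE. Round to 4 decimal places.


Sum of fold MSEs = 42.0500.
Average = 42.0500 / 7 = 6.0071.

6.0071


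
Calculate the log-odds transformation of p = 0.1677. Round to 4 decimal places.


1 - p = 0.8323.
p/(1-p) = 0.2015.
logit = ln(0.2015) = -1.6020.

-1.6020


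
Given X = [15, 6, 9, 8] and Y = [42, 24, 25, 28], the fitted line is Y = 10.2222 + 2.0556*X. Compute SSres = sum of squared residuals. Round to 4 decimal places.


For each point, residual = actual - predicted.
Residuals: [0.9438, 1.4442, -3.7226, 1.3330].
Sum of squared residuals = 18.6111.

18.6111


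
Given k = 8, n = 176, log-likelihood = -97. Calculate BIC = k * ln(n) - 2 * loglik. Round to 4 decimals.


k * ln(n) = 8 * ln(176) = 8 * 5.170484 = 41.363872.
-2 * loglik = -2 * (-97) = 194.
BIC = 41.363872 + 194 = 235.363872, which rounds to 235.3639.

235.3639


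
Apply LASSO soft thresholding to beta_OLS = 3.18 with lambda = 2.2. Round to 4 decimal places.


|beta_OLS| = 3.18.
lambda = 2.2.
Since |beta| > lambda, coefficient = sign(beta)*(|beta| - lambda) = 0.9800.
Result = 0.9800.

0.9800


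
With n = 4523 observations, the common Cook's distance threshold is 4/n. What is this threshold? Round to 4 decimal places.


Cook's distance cutoff = 4/n = 4/4523.
= 0.0009.

0.0009


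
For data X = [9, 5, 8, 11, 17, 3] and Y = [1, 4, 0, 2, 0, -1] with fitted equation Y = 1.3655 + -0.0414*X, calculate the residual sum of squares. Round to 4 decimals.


For each point, residual = actual - predicted.
Residuals: [0.0071, 2.8415, -1.0343, 1.0899, -0.6617, -2.2413].
Sum of squared residuals = 15.7931.

15.7931


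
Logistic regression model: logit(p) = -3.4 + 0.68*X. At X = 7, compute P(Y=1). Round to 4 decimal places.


z = -3.4 + 0.68 * 7 = 1.3600.
Sigmoid: P = 1 / (1 + exp(-1.3600)) = 0.7958.

0.7958


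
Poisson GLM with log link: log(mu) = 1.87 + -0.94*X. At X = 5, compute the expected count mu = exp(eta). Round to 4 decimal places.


Compute eta = 1.87 + -0.94 * 5 = -2.8300.
Apply inverse link: mu = e^-2.8300 = 0.0590.

0.0590


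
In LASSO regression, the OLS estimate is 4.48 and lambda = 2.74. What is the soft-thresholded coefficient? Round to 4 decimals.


Absolute value: |4.48| = 4.48.
Compare to lambda = 2.74.
Since |beta| > lambda, coefficient = sign(beta)*(|beta| - lambda) = 1.7400.

1.7400


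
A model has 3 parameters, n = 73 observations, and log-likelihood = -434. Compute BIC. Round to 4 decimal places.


k * ln(n) = 3 * ln(73) = 3 * 4.290459 = 12.871377.
-2 * loglik = -2 * (-434) = 868.
BIC = 12.871377 + 868 = 880.871377, which rounds to 880.8714.

880.8714


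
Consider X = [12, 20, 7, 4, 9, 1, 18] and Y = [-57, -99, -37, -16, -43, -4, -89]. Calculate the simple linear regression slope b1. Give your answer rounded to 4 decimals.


Calculate xbar = 10.1429, ybar = -49.2857.
S_xx = 294.8571, S_xy = -1480.7143.
Using b1 = S_xy / S_xx = -1480.7143 / 294.8571, we get b1 = -5.0218.

-5.0218


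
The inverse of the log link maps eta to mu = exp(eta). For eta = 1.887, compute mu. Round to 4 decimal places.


The inverse log link gives:
mu = exp(1.887) = 6.5995.

6.5995


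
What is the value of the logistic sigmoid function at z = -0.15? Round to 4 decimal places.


Compute exp(0.1500) = 1.1618.
Sigmoid = 1 / (1 + 1.1618) = 1 / 2.1618 = 0.4626.

0.4626


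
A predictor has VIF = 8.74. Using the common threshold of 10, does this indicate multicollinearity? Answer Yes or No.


Compare VIF = 8.74 to the threshold of 10.
8.74 < 10, so the answer is No.

No


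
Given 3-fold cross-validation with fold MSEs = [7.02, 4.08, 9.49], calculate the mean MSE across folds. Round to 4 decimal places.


Sum of fold MSEs = 20.5900.
Average = 20.5900 / 3 = 6.8633.

6.8633


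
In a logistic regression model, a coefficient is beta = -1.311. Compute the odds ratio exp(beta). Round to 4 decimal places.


The odds ratio is computed as:
OR = e^(-1.311) = 0.2696.

0.2696


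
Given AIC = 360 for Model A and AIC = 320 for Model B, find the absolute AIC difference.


Compute |360 - 320| = 40.
Model B has the smaller AIC.

40


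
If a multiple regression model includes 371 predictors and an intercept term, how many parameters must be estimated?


Each predictor gets one coefficient, plus one intercept.
Total parameters = 371 + 1 = 372.

372


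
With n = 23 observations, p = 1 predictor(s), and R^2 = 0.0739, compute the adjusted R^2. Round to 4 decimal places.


Using the formula:
(1 - 0.0739) = 0.9261.
Multiply by 22/21: 0.9261 * 22 = 20.3742, then 20.3742 / 21 = 0.9702.
Adj R^2 = 1 - 0.9702 = 0.0298.

0.0298


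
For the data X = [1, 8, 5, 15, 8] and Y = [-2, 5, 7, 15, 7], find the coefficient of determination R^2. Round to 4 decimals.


The fitted line is Y = -1.8441 + 1.1141*X.
SSres = 16.6312, SStot = 147.2000.
R^2 = 1 - SSres/SStot = 0.8870.

0.8870


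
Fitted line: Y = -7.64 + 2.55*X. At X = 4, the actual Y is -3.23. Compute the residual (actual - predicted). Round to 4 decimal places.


Predicted = -7.64 + 2.55 * 4 = 2.5600.
Residual = -3.23 - 2.5600 = -5.7900.

-5.7900


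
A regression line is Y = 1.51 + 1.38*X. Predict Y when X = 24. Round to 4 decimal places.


Plug X = 24 into Y = 1.51 + 1.38*X:
Y = 1.51 + 33.1200 = 34.6300.

34.6300


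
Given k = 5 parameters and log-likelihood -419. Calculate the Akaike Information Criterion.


AIC = 2*5 - 2*(-419).
= 10 + 838 = 848.

848


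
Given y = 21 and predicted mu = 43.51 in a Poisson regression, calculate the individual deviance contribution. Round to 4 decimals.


Compute y*ln(y/mu) = 21*ln(21/43.51) = 21*-0.728468 = -15.297828.
y - mu = -22.51.
D = 2*(-15.297828 - (-22.51)) = 14.424344, which rounds to 14.4243.

14.4243


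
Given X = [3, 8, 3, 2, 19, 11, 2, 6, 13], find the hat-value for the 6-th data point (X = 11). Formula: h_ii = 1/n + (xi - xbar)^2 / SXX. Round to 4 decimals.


n = 9, xbar = 7.4444.
SXX = sum((xi - xbar)^2) = 278.2222.
h = 1/9 + (11 - 7.4444)^2 / 278.2222 = 0.1565.

0.1565


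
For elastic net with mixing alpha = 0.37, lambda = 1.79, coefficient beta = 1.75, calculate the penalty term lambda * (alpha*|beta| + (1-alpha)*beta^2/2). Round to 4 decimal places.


alpha * |beta| = 0.37 * 1.75 = 0.6475.
(1-alpha) * beta^2/2 = 0.63 * 3.0625/2 = 0.9647.
Total = 1.79 * (0.6475 + 0.9647) = 2.8858.

2.8858


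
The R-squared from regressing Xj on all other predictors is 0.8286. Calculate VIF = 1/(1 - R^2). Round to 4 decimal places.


Denominator: 1 - 0.8286 = 0.1714.
VIF = 1 / 0.1714 = 5.8343.

5.8343


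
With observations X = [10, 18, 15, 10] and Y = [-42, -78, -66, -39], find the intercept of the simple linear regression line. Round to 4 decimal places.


First find the slope: b1 = -4.7647.
Means: xbar = 13.2500, ybar = -56.2500.
b0 = ybar - b1 * xbar = -56.2500 - -4.7647 * 13.2500 = 6.8824.

6.8824


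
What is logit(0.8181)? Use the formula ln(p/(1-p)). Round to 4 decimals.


1 - p = 0.1819.
p/(1-p) = 4.4975.
logit = ln(4.4975) = 1.5035.

1.5035


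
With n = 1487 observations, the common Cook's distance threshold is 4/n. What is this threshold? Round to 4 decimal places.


The threshold is 4/n.
4/1487 = 0.0027.

0.0027


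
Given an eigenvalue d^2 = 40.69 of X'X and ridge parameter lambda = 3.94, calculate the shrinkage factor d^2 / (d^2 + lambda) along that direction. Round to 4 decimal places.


Denominator = d^2 + lambda = 40.69 + 3.94 = 44.6300.
Shrinkage = 40.69 / 44.6300 = 0.9117.

0.9117


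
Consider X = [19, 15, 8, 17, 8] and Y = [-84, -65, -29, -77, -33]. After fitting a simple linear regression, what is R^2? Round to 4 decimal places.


Fit the OLS line: b0 = 8.2281, b1 = -4.9125.
SSres = 12.3954.
SStot = 2551.2000.
R^2 = 1 - 12.3954/2551.2000 = 0.9951.

0.9951


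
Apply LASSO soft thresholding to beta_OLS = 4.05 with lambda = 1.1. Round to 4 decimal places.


Absolute value: |4.05| = 4.05.
Compare to lambda = 1.1.
Since |beta| > lambda, coefficient = sign(beta)*(|beta| - lambda) = 2.9500.

2.9500


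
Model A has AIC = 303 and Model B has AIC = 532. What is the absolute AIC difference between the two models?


Absolute difference = |303 - 532| = 229.
The model with lower AIC (A) is preferred.

229


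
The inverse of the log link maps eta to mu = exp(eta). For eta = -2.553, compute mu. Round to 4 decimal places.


The inverse log link gives:
mu = exp(-2.553) = 0.0778.

0.0778


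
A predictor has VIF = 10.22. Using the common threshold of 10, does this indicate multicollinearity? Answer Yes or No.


The threshold is 10.
VIF = 10.22 is >= 10.
Multicollinearity indication: Yes.

Yes


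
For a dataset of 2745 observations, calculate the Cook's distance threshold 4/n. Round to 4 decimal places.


Using the rule of thumb:
Threshold = 4 / 2745 = 0.0015.

0.0015


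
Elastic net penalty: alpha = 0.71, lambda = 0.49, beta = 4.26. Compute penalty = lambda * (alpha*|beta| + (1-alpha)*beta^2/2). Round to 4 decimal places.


Compute:
L1 = 0.71 * 4.26 = 3.0246.
L2 = 0.29 * 4.26^2 / 2 = 2.6314.
Penalty = 0.49 * (3.0246 + 2.6314) = 2.7714.

2.7714


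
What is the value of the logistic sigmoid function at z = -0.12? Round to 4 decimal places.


First, exp(0.1200) = 1.1275.
Then sigma(z) = 1/(1 + 1.1275) = 0.4700.

0.4700


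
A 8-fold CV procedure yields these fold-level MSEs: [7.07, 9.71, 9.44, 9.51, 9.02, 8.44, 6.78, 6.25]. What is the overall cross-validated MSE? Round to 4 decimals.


Total MSE across folds = 66.2200.
CV-MSE = 66.2200/8 = 8.2775.

8.2775


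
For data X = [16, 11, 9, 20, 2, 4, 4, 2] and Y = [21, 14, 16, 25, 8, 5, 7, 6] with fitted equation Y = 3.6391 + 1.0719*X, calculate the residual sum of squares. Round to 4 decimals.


Compute predicted values, then residuals = yi - yhat_i.
Residuals: [0.2105, -1.4300, 2.7138, -0.0771, 2.2171, -2.9267, -0.9267, 0.2171].
SSres = sum(residual^2) = 23.8469.

23.8469


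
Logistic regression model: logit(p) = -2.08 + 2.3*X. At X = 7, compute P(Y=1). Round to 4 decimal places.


z = -2.08 + 2.3 * 7 = 14.0200.
Sigmoid: P = 1 / (1 + exp(-14.0200)) = 1.0000.

1.0000


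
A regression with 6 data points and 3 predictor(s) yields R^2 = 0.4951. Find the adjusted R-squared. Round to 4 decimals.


Adjusted R^2 = 1 - (1 - R^2) * (n-1)/(n-p-1).
(1 - R^2) = 0.5049.
(n-1)/(n-p-1) = 5/2.
(1 - R^2) * (n-1) = 0.5049 * 5 = 2.5245.
Divide by (n-p-1): 2.5245 / 2 = 1.2623.
Adj R^2 = 1 - 1.2623 = -0.2623.

-0.2623


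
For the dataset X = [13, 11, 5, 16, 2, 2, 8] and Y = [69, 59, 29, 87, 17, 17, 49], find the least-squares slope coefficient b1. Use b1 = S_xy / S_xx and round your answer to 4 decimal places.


First compute the means: xbar = 8.1429, ybar = 46.7143.
Then S_xx = sum((xi - xbar)^2) = 178.8571.
S_xy = sum((xi - xbar)(yi - ybar)) = 880.2857.
b1 = S_xy / S_xx = 880.2857 / 178.8571 = 4.9217.

4.9217


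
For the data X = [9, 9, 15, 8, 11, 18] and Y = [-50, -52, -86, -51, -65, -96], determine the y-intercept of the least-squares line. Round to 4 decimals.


The slope is b1 = -4.9454.
Sample means are xbar = 11.6667 and ybar = -66.6667.
Intercept: b0 = -66.6667 - (-4.9454)(11.6667) = -8.9706.

-8.9706


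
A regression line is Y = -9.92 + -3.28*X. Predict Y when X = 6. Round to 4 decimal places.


Predicted value:
Y = -9.92 + (-3.28)(6) = -9.92 + -19.6800 = -29.6000.

-29.6000


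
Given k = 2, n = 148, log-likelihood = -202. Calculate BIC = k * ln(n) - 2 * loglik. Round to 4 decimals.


Compute k*ln(n) = 2*ln(148) = 2*4.997212 = 9.994424.
Then -2*loglik = 404.
BIC = 9.994424 + 404 = 413.994424, which rounds to 413.9944.

413.9944


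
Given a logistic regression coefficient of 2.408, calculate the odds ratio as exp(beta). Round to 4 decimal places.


Odds ratio = exp(beta) = exp(2.408).
= 11.1117.

11.1117


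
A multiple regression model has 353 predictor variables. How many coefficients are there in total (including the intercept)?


Including the intercept, the model has 353 predictor coefficients + 1 intercept.
Total = 354.

354


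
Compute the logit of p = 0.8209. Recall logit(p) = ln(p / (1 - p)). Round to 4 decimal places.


The odds are p/(1-p) = 0.8209 / 0.1791 = 4.5835.
logit(p) = ln(4.5835) = 1.5225.

1.5225


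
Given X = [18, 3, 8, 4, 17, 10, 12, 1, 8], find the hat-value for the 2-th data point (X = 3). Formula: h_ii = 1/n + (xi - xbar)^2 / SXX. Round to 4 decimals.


Compute xbar = 9.0000 with n = 9 observations.
SXX = 282.0000.
Leverage = 1/9 + (3 - 9.0000)^2/282.0000 = 0.2388.

0.2388


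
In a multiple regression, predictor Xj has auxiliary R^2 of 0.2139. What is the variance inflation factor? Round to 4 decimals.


VIF = 1 / (1 - 0.2139).
= 1 / 0.7861 = 1.2721.

1.2721


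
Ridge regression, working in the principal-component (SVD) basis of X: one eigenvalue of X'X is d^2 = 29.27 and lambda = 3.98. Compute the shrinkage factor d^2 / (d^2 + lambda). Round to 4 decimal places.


d^2 + lambda = 29.27 + 3.98 = 33.2500.
Shrinkage factor = 29.27/33.2500 = 0.8803.

0.8803


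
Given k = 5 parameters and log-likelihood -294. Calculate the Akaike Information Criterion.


AIC = 2*5 - 2*(-294).
= 10 + 588 = 598.

598


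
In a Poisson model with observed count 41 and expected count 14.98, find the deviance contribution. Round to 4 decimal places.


First: ln(41/14.98) = 1.006856.
Then: 41 * 1.006856 = 41.281096.
y - mu = 41 - 14.98 = 26.02.
D = 2(41.281096 - 26.02) = 30.522192, which rounds to 30.5222.

30.5222


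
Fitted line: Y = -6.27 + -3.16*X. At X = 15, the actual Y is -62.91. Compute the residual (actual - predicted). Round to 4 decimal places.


Predicted = -6.27 + -3.16 * 15 = -53.6700.
Residual = -62.91 - -53.6700 = -9.2400.

-9.2400


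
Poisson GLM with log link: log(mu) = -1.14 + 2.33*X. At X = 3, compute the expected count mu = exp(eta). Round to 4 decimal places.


Compute eta = -1.14 + 2.33 * 3 = 5.8500.
Apply inverse link: mu = e^5.8500 = 347.2344.

347.2344


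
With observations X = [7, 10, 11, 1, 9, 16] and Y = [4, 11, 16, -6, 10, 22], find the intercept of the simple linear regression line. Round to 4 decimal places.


First find the slope: b1 = 1.9426.
Means: xbar = 9.0000, ybar = 9.5000.
b0 = ybar - b1 * xbar = 9.5000 - 1.9426 * 9.0000 = -7.9836.

-7.9836


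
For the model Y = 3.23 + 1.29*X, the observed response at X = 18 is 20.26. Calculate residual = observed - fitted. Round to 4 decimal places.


Fitted value at X = 18 is yhat = 3.23 + 1.29*18 = 26.4500.
Residual = 20.26 - 26.4500 = -6.1900.

-6.1900


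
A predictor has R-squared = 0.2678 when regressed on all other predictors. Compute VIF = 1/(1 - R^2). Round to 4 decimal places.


VIF = 1 / (1 - 0.2678).
= 1 / 0.7322 = 1.3657.

1.3657


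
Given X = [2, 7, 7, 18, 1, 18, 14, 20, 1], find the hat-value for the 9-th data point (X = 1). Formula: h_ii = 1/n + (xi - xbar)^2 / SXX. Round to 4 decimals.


n = 9, xbar = 9.7778.
SXX = sum((xi - xbar)^2) = 487.5556.
h = 1/9 + (1 - 9.7778)^2 / 487.5556 = 0.2691.

0.2691


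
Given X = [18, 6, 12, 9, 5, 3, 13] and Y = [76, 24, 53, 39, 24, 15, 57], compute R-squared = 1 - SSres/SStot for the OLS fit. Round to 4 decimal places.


The fitted line is Y = 1.9086 + 4.1612*X.
SSres = 13.4078, SStot = 2882.8571.
R^2 = 1 - SSres/SStot = 0.9953.

0.9953


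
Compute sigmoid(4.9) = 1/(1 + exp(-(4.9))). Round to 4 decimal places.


exp(-4.9000) = 0.0074.
1 + exp(-z) = 1.0074.
sigmoid = 1/1.0074 = 0.9926.

0.9926


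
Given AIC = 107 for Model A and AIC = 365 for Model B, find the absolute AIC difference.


|AIC_A - AIC_B| = |107 - 365| = 258.
Model A is preferred (lower AIC).

258


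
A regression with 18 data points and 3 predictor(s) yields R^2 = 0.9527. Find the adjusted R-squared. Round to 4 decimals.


Using the formula:
(1 - 0.9527) = 0.0473.
Multiply by 17/14: 0.0473 * 17 = 0.8041, then 0.8041 / 14 = 0.0574.
Adj R^2 = 1 - 0.0574 = 0.9426.

0.9426


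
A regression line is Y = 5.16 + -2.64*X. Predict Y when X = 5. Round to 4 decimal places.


Predicted value:
Y = 5.16 + (-2.64)(5) = 5.16 + -13.2000 = -8.0400.

-8.0400


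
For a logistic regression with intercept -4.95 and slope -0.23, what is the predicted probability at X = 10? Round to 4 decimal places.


z = -4.95 + -0.23 * 10 = -7.2500.
Sigmoid: P = 1 / (1 + exp(7.2500)) = 0.0007.

0.0007


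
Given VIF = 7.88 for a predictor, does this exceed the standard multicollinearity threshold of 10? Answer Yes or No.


Check: VIF = 7.88 vs threshold = 10.
Since 7.88 < 10, the answer is No.

No


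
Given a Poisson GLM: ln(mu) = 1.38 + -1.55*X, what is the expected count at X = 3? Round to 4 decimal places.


Compute eta = 1.38 + -1.55 * 3 = -3.2700.
Apply inverse link: mu = e^-3.2700 = 0.0380.

0.0380


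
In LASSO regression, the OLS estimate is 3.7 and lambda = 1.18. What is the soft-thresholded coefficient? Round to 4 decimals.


Check: |3.7| = 3.7 vs lambda = 1.18.
Since |beta| > lambda, coefficient = sign(beta)*(|beta| - lambda) = 2.5200.
Soft-thresholded coefficient = 2.5200.

2.5200


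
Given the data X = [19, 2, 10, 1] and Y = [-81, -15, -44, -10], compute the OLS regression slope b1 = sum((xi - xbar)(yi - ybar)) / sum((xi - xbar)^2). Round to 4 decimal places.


The sample means are xbar = 8.0000 and ybar = -37.5000.
Compute S_xx = 210.0000 and S_xy = -819.0000.
Slope b1 = S_xy / S_xx = -819.0000 / 210.0000 = -3.9000.

-3.9000


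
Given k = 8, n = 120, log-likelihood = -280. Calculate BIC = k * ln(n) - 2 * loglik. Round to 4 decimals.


k * ln(n) = 8 * ln(120) = 8 * 4.787492 = 38.299936.
-2 * loglik = -2 * (-280) = 560.
BIC = 38.299936 + 560 = 598.299936, which rounds to 598.2999.

598.2999


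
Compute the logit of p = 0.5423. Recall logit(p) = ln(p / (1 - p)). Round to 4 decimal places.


Compute the odds: 0.5423/0.4577 = 1.1848.
Take the natural log: ln(1.1848) = 0.1696.

0.1696


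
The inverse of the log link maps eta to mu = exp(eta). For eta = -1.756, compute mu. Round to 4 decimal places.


mu = exp(eta) = exp(-1.756).
= 0.1727.

0.1727


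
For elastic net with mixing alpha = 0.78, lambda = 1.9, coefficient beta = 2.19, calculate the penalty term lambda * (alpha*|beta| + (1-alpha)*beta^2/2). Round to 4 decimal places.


Compute:
L1 = 0.78 * 2.19 = 1.7082.
L2 = 0.22 * 2.19^2 / 2 = 0.5276.
Penalty = 1.9 * (1.7082 + 0.5276) = 4.2480.

4.2480


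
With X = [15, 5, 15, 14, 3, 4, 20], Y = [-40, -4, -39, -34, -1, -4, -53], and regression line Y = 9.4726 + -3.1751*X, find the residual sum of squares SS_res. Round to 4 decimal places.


For each point, residual = actual - predicted.
Residuals: [-1.8461, 2.4029, -0.8461, 0.9788, -0.9473, -0.7722, 1.0294].
Sum of squared residuals = 13.4093.

13.4093


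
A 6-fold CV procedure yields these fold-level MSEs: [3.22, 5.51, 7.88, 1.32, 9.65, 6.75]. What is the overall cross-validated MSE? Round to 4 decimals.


Add all fold MSEs: 34.3300.
Divide by k = 6: 34.3300/6 = 5.7217.

5.7217


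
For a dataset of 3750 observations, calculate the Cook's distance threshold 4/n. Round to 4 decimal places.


Using the rule of thumb:
Threshold = 4 / 3750 = 0.0011.

0.0011


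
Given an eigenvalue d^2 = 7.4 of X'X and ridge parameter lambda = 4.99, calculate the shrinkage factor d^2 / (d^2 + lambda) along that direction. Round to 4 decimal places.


d^2 + lambda = 7.4 + 4.99 = 12.3900.
Shrinkage factor = 7.4/12.3900 = 0.5973.

0.5973


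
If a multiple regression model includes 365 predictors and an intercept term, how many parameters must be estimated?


Including the intercept, the model has 365 predictor coefficients + 1 intercept.
Total = 366.

366


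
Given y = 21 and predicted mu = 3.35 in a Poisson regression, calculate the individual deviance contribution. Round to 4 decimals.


y/mu = 21/3.35 = 6.268657 (approx.), and ln(21/3.35) = 1.835562.
y * ln(y/mu) = 21 * 1.835562 = 38.546802.
y - mu = 17.65.
D = 2 * (38.546802 - 17.65) = 41.793604, which rounds to 41.7936.

41.7936


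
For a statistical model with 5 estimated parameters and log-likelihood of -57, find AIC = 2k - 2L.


AIC = 2k - 2*loglik = 2(5) - 2(-57).
= 10 + 114 = 124.

124


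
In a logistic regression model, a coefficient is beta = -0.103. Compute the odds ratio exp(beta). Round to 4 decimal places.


exp(-0.103) = 0.9021.
So the odds ratio is 0.9021.

0.9021


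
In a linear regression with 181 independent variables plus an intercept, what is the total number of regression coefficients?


Each predictor gets one coefficient, plus one intercept.
Total parameters = 181 + 1 = 182.

182


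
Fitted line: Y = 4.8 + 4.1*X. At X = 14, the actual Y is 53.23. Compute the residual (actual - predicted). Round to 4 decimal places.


Compute yhat = 4.8 + (4.1)(14) = 62.2000.
Residual = actual - predicted = 53.23 - 62.2000 = -8.9700.

-8.9700


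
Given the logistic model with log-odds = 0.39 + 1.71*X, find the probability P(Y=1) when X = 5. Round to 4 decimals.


z = 0.39 + 1.71 * 5 = 8.9400.
Sigmoid: P = 1 / (1 + exp(-8.9400)) = 0.9999.

0.9999


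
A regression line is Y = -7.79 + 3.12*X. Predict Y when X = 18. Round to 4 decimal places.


Predicted value:
Y = -7.79 + (3.12)(18) = -7.79 + 56.1600 = 48.3700.

48.3700
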